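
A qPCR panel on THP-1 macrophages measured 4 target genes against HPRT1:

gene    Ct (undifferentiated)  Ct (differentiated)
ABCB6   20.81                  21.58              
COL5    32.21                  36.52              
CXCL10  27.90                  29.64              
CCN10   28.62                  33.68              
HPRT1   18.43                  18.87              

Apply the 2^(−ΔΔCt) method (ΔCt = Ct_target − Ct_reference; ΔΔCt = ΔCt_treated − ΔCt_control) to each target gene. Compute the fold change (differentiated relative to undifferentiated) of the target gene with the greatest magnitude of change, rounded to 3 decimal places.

0.041

ABCB6: ΔΔCt = (21.58−18.87) − (20.81−18.43) = 2.71 − 2.38 = 0.33; fold change = 2^-0.33 = 0.796
COL5: ΔΔCt = (36.52−18.87) − (32.21−18.43) = 17.65 − 13.78 = 3.87; fold change = 2^-3.87 = 0.068
CXCL10: ΔΔCt = (29.64−18.87) − (27.90−18.43) = 10.77 − 9.47 = 1.30; fold change = 2^-1.30 = 0.406
CCN10: ΔΔCt = (33.68−18.87) − (28.62−18.43) = 14.81 − 10.19 = 4.62; fold change = 2^-4.62 = 0.041
CCN10 has the largest |ΔΔCt| = 4.62.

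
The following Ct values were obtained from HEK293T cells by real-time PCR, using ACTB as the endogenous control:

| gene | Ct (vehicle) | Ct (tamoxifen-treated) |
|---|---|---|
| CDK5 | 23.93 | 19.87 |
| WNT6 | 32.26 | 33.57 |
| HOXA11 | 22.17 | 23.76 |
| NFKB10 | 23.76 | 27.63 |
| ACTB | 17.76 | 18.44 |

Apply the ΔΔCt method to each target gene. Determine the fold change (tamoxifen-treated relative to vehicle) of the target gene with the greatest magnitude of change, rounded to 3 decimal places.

26.723

CDK5: ΔΔCt = (19.87−18.44) − (23.93−17.76) = 1.43 − 6.17 = -4.74; fold change = 2^4.74 = 26.723
WNT6: ΔΔCt = (33.57−18.44) − (32.26−17.76) = 15.13 − 14.50 = 0.63; fold change = 2^-0.63 = 0.646
HOXA11: ΔΔCt = (23.76−18.44) − (22.17−17.76) = 5.32 − 4.41 = 0.91; fold change = 2^-0.91 = 0.532
NFKB10: ΔΔCt = (27.63−18.44) − (23.76−17.76) = 9.19 − 6.00 = 3.19; fold change = 2^-3.19 = 0.110
CDK5 has the largest |ΔΔCt| = 4.74.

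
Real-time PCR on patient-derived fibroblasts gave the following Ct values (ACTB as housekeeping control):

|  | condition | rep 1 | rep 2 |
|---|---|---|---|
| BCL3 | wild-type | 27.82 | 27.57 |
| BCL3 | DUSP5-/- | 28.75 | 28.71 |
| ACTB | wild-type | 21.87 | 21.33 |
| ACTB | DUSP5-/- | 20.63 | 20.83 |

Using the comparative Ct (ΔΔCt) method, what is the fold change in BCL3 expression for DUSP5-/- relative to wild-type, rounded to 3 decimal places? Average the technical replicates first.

0.267

Mean Ct: BCL3 wild-type 27.695; BCL3 DUSP5-/- 28.730; ACTB wild-type 21.600; ACTB DUSP5-/- 20.730
ΔCt(wild-type) = 27.695 − 21.600 = 6.095
ΔCt(DUSP5-/-) = 28.730 − 20.730 = 8.000
ΔΔCt = 8.000 − 6.095 = 1.905
Fold change = 2^(−1.905) = 0.2670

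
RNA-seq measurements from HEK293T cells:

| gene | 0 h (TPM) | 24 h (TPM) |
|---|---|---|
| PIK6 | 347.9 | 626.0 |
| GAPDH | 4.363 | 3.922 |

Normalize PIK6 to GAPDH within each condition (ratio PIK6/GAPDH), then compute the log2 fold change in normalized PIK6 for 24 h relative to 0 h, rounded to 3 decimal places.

1.001

PIK6/GAPDH (0 h) = 347.9 / 4.363 = 79.739
PIK6/GAPDH (24 h) = 626.0 / 3.922 = 159.61
Fold change = 159.61 / 79.739 = 2.0017
log2(2.0017) = 1.0012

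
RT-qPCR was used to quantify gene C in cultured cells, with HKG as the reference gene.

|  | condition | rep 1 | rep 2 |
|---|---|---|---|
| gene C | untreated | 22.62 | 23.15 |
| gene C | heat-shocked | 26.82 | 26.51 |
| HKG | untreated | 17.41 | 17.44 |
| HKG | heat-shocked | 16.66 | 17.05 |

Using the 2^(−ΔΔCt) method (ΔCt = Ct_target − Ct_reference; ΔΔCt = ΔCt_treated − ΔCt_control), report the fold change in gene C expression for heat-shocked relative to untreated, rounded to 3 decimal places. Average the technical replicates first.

0.049

Mean Ct: gene C untreated 22.885; gene C heat-shocked 26.665; HKG untreated 17.425; HKG heat-shocked 16.855
ΔCt(untreated) = 22.885 − 17.425 = 5.460
ΔCt(heat-shocked) = 26.665 − 16.855 = 9.810
ΔΔCt = 9.810 − 5.460 = 4.350
Fold change = 2^(−4.350) = 0.0490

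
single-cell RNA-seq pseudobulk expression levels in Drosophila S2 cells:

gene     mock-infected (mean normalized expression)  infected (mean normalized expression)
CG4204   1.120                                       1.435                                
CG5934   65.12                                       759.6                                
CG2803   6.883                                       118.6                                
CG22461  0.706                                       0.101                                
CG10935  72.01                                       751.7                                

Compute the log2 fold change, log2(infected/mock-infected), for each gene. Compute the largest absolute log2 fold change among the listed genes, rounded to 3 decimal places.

4.107

log2(1.435/1.120) = 0.358  (CG4204)
log2(759.6/65.12) = 3.544  (CG5934)
log2(118.6/6.883) = 4.107  (CG2803)
log2(0.101/0.706) = -2.805  (CG22461)
log2(751.7/72.01) = 3.384  (CG10935)
The largest magnitude belongs to CG2803.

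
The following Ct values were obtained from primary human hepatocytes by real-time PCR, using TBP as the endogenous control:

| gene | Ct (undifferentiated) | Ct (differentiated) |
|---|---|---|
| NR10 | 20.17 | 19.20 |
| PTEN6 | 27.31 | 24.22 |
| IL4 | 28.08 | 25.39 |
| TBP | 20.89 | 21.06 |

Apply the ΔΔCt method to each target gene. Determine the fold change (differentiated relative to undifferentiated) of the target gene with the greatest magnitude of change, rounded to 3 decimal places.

NR10: ΔΔCt = (19.20−21.06) − (20.17−20.89) = -1.86 − (-0.72) = -1.14; fold change = 2^1.14 = 2.204
PTEN6: ΔΔCt = (24.22−21.06) − (27.31−20.89) = 3.16 − 6.42 = -3.26; fold change = 2^3.26 = 9.580
IL4: ΔΔCt = (25.39−21.06) − (28.08−20.89) = 4.33 − 7.19 = -2.86; fold change = 2^2.86 = 7.260
PTEN6 has the largest |ΔΔCt| = 3.26.

9.580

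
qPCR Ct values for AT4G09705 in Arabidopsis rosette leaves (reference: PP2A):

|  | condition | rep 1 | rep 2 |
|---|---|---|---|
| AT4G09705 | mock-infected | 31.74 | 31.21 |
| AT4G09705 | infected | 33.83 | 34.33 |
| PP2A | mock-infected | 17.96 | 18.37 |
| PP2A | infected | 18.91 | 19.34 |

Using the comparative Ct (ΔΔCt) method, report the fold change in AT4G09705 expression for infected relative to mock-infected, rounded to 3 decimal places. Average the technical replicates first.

0.320

Mean Ct: AT4G09705 mock-infected 31.475; AT4G09705 infected 34.080; PP2A mock-infected 18.165; PP2A infected 19.125
ΔCt(mock-infected) = 31.475 − 18.165 = 13.310
ΔCt(infected) = 34.080 − 19.125 = 14.955
ΔΔCt = 14.955 − 13.310 = 1.645
Fold change = 2^(−1.645) = 0.3197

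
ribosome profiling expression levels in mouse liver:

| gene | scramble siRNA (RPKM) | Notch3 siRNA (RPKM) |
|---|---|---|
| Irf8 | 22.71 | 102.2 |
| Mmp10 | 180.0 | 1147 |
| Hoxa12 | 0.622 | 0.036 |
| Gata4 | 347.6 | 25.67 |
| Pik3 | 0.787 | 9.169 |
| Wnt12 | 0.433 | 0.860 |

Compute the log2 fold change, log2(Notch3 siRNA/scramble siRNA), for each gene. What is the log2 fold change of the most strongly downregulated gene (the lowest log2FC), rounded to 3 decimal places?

log2(102.2/22.71) = 2.170  (Irf8)
log2(1147/180.0) = 2.672  (Mmp10)
log2(0.036/0.622) = -4.111  (Hoxa12)
log2(25.67/347.6) = -3.759  (Gata4)
log2(9.169/0.787) = 3.542  (Pik3)
log2(0.860/0.433) = 0.990  (Wnt12)
Hoxa12 is most strongly downregulated.

-4.111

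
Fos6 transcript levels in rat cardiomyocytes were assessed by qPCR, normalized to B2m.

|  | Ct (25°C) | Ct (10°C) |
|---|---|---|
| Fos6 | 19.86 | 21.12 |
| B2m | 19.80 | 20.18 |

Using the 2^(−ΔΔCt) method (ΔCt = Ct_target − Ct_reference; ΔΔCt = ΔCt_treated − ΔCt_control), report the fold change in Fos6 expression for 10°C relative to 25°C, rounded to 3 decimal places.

0.543

ΔCt(25°C) = 19.860 − 19.800 = 0.060
ΔCt(10°C) = 21.120 − 20.180 = 0.940
ΔΔCt = 0.940 − 0.060 = 0.880
Fold change = 2^(−0.880) = 0.5434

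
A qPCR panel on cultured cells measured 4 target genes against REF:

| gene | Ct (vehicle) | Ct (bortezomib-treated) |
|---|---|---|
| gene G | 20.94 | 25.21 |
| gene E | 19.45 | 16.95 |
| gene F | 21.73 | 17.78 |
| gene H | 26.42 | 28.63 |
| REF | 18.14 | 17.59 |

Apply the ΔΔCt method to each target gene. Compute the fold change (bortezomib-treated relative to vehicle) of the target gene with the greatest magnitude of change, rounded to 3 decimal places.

gene G: ΔΔCt = (25.21−17.59) − (20.94−18.14) = 7.62 − 2.80 = 4.82; fold change = 2^-4.82 = 0.035
gene E: ΔΔCt = (16.95−17.59) − (19.45−18.14) = -0.64 − 1.31 = -1.95; fold change = 2^1.95 = 3.864
gene F: ΔΔCt = (17.78−17.59) − (21.73−18.14) = 0.19 − 3.59 = -3.40; fold change = 2^3.40 = 10.556
gene H: ΔΔCt = (28.63−17.59) − (26.42−18.14) = 11.04 − 8.28 = 2.76; fold change = 2^-2.76 = 0.148
gene G has the largest |ΔΔCt| = 4.82.

0.035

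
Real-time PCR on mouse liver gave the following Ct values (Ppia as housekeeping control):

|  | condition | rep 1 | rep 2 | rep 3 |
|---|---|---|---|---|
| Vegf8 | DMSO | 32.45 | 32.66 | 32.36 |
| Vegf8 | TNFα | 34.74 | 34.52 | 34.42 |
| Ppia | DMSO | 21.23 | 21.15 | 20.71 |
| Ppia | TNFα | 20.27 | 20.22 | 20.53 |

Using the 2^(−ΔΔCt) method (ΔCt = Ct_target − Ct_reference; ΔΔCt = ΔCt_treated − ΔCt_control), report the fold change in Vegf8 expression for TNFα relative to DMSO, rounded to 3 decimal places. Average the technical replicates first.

Mean Ct: Vegf8 DMSO 32.490; Vegf8 TNFα 34.560; Ppia DMSO 21.030; Ppia TNFα 20.340
ΔCt(DMSO) = 32.490 − 21.030 = 11.460
ΔCt(TNFα) = 34.560 − 20.340 = 14.220
ΔΔCt = 14.220 − 11.460 = 2.760
Fold change = 2^(−2.760) = 0.1476

0.148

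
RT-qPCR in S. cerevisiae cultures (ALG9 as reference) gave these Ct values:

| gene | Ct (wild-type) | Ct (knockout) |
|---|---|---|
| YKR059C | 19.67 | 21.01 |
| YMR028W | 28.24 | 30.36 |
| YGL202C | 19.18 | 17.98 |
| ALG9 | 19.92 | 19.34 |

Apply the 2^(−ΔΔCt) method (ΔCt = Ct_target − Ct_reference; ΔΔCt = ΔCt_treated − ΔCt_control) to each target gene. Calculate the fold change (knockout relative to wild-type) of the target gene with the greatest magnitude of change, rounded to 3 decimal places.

YKR059C: ΔΔCt = (21.01−19.34) − (19.67−19.92) = 1.67 − (-0.25) = 1.92; fold change = 2^-1.92 = 0.264
YMR028W: ΔΔCt = (30.36−19.34) − (28.24−19.92) = 11.02 − 8.32 = 2.70; fold change = 2^-2.70 = 0.154
YGL202C: ΔΔCt = (17.98−19.34) − (19.18−19.92) = -1.36 − (-0.74) = -0.62; fold change = 2^0.62 = 1.537
YMR028W has the largest |ΔΔCt| = 2.70.

0.154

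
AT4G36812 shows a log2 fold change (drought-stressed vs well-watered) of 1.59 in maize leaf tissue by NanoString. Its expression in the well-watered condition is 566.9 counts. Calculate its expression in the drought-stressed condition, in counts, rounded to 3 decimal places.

1706.649

Fold change = 2^(1.59) = 3.0105
drought-stressed expression = 566.9 × 3.0105 = 1706.649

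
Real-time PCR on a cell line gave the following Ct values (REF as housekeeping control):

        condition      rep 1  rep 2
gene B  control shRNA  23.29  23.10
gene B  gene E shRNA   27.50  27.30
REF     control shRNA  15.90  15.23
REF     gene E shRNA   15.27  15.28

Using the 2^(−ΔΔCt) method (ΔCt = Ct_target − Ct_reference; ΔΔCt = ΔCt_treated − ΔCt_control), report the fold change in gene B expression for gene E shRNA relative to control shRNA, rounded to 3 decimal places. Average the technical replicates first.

0.044

Mean Ct: gene B control shRNA 23.195; gene B gene E shRNA 27.400; REF control shRNA 15.565; REF gene E shRNA 15.275
ΔCt(control shRNA) = 23.195 − 15.565 = 7.630
ΔCt(gene E shRNA) = 27.400 − 15.275 = 12.125
ΔΔCt = 12.125 − 7.630 = 4.495
Fold change = 2^(−4.495) = 0.0443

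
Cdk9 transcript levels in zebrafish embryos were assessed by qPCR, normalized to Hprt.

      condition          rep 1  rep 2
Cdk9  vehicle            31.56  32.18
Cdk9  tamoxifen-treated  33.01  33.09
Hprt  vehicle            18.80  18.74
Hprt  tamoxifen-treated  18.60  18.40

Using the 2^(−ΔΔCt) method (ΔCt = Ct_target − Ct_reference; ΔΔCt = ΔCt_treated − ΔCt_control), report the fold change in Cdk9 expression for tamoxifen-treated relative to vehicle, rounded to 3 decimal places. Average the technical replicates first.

Mean Ct: Cdk9 vehicle 31.870; Cdk9 tamoxifen-treated 33.050; Hprt vehicle 18.770; Hprt tamoxifen-treated 18.500
ΔCt(vehicle) = 31.870 − 18.770 = 13.100
ΔCt(tamoxifen-treated) = 33.050 − 18.500 = 14.550
ΔΔCt = 14.550 − 13.100 = 1.450
Fold change = 2^(−1.450) = 0.3660

0.366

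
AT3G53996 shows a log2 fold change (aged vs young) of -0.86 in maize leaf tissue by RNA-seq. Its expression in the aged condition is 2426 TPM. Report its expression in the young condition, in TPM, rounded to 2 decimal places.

4403.28

Fold change = 2^(-0.86) = 0.5510
young expression = 2426 / 0.5510 = 4403.28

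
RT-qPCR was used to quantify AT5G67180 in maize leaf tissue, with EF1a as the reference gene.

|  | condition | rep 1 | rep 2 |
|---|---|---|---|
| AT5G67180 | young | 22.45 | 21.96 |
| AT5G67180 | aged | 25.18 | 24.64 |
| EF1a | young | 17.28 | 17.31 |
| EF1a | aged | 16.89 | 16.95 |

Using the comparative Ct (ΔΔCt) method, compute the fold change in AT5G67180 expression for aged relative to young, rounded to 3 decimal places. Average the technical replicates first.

Mean Ct: AT5G67180 young 22.205; AT5G67180 aged 24.910; EF1a young 17.295; EF1a aged 16.920
ΔCt(young) = 22.205 − 17.295 = 4.910
ΔCt(aged) = 24.910 − 16.920 = 7.990
ΔΔCt = 7.990 − 4.910 = 3.080
Fold change = 2^(−3.080) = 0.1183

0.118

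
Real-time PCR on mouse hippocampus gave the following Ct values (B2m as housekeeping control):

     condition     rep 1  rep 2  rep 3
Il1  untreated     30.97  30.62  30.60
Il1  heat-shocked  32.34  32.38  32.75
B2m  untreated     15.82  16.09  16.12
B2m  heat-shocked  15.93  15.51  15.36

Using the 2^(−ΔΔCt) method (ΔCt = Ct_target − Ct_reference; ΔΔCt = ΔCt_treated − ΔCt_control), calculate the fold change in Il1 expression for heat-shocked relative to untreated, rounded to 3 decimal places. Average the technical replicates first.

Mean Ct: Il1 untreated 30.730; Il1 heat-shocked 32.490; B2m untreated 16.010; B2m heat-shocked 15.600
ΔCt(untreated) = 30.730 − 16.010 = 14.720
ΔCt(heat-shocked) = 32.490 − 15.600 = 16.890
ΔΔCt = 16.890 − 14.720 = 2.170
Fold change = 2^(−2.170) = 0.2222

0.222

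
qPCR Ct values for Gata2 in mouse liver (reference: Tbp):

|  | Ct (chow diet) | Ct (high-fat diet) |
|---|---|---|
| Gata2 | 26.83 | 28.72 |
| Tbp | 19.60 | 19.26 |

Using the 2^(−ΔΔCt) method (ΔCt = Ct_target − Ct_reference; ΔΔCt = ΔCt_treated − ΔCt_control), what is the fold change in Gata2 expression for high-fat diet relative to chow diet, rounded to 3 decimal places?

ΔCt(chow diet) = 26.830 − 19.600 = 7.230
ΔCt(high-fat diet) = 28.720 − 19.260 = 9.460
ΔΔCt = 9.460 − 7.230 = 2.230
Fold change = 2^(−2.230) = 0.2132

0.213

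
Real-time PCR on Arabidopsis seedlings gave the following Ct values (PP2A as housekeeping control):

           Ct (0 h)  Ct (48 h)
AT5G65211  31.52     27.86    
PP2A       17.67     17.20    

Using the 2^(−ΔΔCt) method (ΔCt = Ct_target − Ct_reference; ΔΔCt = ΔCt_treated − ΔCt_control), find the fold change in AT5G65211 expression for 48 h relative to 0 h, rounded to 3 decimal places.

9.126

ΔCt(0 h) = 31.520 − 17.670 = 13.850
ΔCt(48 h) = 27.860 − 17.200 = 10.660
ΔΔCt = 10.660 − 13.850 = -3.190
Fold change = 2^(−(-3.190)) = 2^3.190 = 9.1261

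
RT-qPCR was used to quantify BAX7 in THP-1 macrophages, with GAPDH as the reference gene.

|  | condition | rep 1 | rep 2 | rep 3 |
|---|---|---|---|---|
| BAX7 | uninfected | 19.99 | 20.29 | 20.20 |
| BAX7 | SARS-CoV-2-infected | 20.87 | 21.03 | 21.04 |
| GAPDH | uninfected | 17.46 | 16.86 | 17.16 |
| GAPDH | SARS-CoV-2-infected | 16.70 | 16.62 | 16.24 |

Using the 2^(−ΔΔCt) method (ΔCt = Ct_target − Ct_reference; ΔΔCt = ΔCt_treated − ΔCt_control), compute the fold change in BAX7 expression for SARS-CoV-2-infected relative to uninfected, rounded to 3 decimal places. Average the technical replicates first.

Mean Ct: BAX7 uninfected 20.160; BAX7 SARS-CoV-2-infected 20.980; GAPDH uninfected 17.160; GAPDH SARS-CoV-2-infected 16.520
ΔCt(uninfected) = 20.160 − 17.160 = 3.000
ΔCt(SARS-CoV-2-infected) = 20.980 − 16.520 = 4.460
ΔΔCt = 4.460 − 3.000 = 1.460
Fold change = 2^(−1.460) = 0.3635

0.363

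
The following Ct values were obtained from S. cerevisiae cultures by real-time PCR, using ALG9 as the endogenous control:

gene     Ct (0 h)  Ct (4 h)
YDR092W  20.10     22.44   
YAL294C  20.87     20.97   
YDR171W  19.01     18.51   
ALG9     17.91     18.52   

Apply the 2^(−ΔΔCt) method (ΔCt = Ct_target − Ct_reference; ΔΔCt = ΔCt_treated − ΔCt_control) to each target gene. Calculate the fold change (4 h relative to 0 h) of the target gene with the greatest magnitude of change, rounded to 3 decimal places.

0.301

YDR092W: ΔΔCt = (22.44−18.52) − (20.10−17.91) = 3.92 − 2.19 = 1.73; fold change = 2^-1.73 = 0.301
YAL294C: ΔΔCt = (20.97−18.52) − (20.87−17.91) = 2.45 − 2.96 = -0.51; fold change = 2^0.51 = 1.424
YDR171W: ΔΔCt = (18.51−18.52) − (19.01−17.91) = -0.01 − 1.10 = -1.11; fold change = 2^1.11 = 2.158
YDR092W has the largest |ΔΔCt| = 1.73.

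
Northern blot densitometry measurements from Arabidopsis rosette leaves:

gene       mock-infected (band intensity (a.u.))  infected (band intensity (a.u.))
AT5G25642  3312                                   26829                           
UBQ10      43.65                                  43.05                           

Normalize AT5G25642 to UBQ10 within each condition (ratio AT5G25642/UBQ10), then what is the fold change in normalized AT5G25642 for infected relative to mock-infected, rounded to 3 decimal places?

8.213

AT5G25642/UBQ10 (mock-infected) = 3312 / 43.65 = 75.876
AT5G25642/UBQ10 (infected) = 26829 / 43.05 = 623.21
Fold change = 623.21 / 75.876 = 8.2134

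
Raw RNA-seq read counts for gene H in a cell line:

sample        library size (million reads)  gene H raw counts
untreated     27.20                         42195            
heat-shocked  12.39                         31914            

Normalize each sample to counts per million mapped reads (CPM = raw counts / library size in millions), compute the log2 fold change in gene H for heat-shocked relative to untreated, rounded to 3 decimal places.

CPM(untreated) = 42195 / 27.20 = 1551.2868
CPM(heat-shocked) = 31914 / 12.39 = 2575.7869
Fold change = 2575.7869 / 1551.2868 = 1.66042
log2(1.66042) = 0.7315

0.732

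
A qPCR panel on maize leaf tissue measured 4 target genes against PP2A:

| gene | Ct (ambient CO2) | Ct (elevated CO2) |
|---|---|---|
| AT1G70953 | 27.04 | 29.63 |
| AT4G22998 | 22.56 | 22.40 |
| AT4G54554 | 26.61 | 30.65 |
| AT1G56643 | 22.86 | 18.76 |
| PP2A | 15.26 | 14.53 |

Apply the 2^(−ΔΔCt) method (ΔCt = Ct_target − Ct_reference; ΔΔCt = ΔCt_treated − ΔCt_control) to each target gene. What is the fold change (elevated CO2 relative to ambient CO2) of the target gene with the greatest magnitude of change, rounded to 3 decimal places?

AT1G70953: ΔΔCt = (29.63−14.53) − (27.04−15.26) = 15.10 − 11.78 = 3.32; fold change = 2^-3.32 = 0.100
AT4G22998: ΔΔCt = (22.40−14.53) − (22.56−15.26) = 7.87 − 7.30 = 0.57; fold change = 2^-0.57 = 0.674
AT4G54554: ΔΔCt = (30.65−14.53) − (26.61−15.26) = 16.12 − 11.35 = 4.77; fold change = 2^-4.77 = 0.037
AT1G56643: ΔΔCt = (18.76−14.53) − (22.86−15.26) = 4.23 − 7.60 = -3.37; fold change = 2^3.37 = 10.339
AT4G54554 has the largest |ΔΔCt| = 4.77.

0.037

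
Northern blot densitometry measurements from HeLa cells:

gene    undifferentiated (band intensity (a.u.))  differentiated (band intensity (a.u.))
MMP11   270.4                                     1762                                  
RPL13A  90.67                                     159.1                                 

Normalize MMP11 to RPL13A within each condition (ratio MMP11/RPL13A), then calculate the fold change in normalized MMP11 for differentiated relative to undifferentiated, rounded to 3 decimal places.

MMP11/RPL13A (undifferentiated) = 270.4 / 90.67 = 2.9822
MMP11/RPL13A (differentiated) = 1762 / 159.1 = 11.075
Fold change = 11.075 / 2.9822 = 3.7136

3.714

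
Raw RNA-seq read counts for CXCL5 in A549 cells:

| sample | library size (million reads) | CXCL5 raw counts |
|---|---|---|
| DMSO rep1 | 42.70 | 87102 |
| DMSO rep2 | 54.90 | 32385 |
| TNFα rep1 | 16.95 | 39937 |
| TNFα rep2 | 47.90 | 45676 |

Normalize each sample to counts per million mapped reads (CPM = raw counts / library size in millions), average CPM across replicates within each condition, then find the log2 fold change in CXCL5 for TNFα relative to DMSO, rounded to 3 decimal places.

0.332

CPM(DMSO rep1) = 87102 / 42.70 = 2039.8595
CPM(DMSO rep2) = 32385 / 54.90 = 589.8907
CPM(TNFα rep1) = 39937 / 16.95 = 2356.1652
CPM(TNFα rep2) = 45676 / 47.90 = 953.5699
mean CPM(DMSO) = 1314.8751; mean CPM(TNFα) = 1654.8676
Fold change = 1654.8676 / 1314.8751 = 1.25857
log2(1.25857) = 0.3318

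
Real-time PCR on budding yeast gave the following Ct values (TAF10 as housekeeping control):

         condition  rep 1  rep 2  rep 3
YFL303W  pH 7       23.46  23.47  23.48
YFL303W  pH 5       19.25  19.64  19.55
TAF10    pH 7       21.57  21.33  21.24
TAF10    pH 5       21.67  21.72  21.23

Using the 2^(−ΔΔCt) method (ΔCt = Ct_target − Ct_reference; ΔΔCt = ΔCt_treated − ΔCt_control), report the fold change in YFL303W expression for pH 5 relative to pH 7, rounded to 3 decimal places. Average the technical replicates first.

17.753

Mean Ct: YFL303W pH 7 23.470; YFL303W pH 5 19.480; TAF10 pH 7 21.380; TAF10 pH 5 21.540
ΔCt(pH 7) = 23.470 − 21.380 = 2.090
ΔCt(pH 5) = 19.480 − 21.540 = -2.060
ΔΔCt = -2.060 − 2.090 = -4.150
Fold change = 2^(−(-4.150)) = 2^4.150 = 17.7531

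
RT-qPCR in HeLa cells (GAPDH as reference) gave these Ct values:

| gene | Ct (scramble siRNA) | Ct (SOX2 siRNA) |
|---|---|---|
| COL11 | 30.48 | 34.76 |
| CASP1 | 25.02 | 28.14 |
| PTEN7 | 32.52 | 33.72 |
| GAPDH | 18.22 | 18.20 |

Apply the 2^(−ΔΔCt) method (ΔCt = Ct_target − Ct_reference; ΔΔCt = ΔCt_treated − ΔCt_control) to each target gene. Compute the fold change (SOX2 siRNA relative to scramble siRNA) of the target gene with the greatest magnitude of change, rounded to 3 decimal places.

COL11: ΔΔCt = (34.76−18.20) − (30.48−18.22) = 16.56 − 12.26 = 4.30; fold change = 2^-4.30 = 0.051
CASP1: ΔΔCt = (28.14−18.20) − (25.02−18.22) = 9.94 − 6.80 = 3.14; fold change = 2^-3.14 = 0.113
PTEN7: ΔΔCt = (33.72−18.20) − (32.52−18.22) = 15.52 − 14.30 = 1.22; fold change = 2^-1.22 = 0.429
COL11 has the largest |ΔΔCt| = 4.30.

0.051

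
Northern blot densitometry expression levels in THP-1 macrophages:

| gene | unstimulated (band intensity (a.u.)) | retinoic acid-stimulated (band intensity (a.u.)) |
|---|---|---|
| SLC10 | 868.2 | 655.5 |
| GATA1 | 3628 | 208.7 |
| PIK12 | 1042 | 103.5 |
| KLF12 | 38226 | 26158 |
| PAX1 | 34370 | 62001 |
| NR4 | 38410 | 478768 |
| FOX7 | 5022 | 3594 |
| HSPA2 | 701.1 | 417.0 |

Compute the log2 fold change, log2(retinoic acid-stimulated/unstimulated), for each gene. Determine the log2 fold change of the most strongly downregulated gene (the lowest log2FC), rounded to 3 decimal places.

log2(655.5/868.2) = -0.405  (SLC10)
log2(208.7/3628) = -4.120  (GATA1)
log2(103.5/1042) = -3.332  (PIK12)
log2(26158/38226) = -0.547  (KLF12)
log2(62001/34370) = 0.851  (PAX1)
log2(478768/38410) = 3.640  (NR4)
log2(3594/5022) = -0.483  (FOX7)
log2(417.0/701.1) = -0.750  (HSPA2)
GATA1 is most strongly downregulated.

-4.120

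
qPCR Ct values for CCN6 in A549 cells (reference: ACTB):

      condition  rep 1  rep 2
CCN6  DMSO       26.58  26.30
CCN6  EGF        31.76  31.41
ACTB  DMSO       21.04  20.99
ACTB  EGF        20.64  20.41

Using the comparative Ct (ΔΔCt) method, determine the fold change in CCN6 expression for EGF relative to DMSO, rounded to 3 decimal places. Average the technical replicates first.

0.020

Mean Ct: CCN6 DMSO 26.440; CCN6 EGF 31.585; ACTB DMSO 21.015; ACTB EGF 20.525
ΔCt(DMSO) = 26.440 − 21.015 = 5.425
ΔCt(EGF) = 31.585 − 20.525 = 11.060
ΔΔCt = 11.060 − 5.425 = 5.635
Fold change = 2^(−5.635) = 0.0201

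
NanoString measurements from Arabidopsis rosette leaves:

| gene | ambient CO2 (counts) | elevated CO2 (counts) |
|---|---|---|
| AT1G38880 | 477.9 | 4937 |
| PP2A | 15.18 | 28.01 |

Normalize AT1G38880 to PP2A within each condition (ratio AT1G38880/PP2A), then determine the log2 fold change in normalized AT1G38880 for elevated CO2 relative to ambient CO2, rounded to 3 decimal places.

AT1G38880/PP2A (ambient CO2) = 477.9 / 15.18 = 31.482
AT1G38880/PP2A (elevated CO2) = 4937 / 28.01 = 176.26
Fold change = 176.26 / 31.482 = 5.5987
log2(5.5987) = 2.4851

2.485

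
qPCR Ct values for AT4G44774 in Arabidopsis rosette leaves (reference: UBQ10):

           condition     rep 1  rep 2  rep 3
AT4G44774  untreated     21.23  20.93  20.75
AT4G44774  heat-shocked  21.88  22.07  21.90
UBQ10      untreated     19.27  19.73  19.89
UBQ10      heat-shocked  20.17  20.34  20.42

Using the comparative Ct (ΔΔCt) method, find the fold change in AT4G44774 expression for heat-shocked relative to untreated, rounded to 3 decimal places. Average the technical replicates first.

Mean Ct: AT4G44774 untreated 20.970; AT4G44774 heat-shocked 21.950; UBQ10 untreated 19.630; UBQ10 heat-shocked 20.310
ΔCt(untreated) = 20.970 − 19.630 = 1.340
ΔCt(heat-shocked) = 21.950 − 20.310 = 1.640
ΔΔCt = 1.640 − 1.340 = 0.300
Fold change = 2^(−0.300) = 0.8123

0.812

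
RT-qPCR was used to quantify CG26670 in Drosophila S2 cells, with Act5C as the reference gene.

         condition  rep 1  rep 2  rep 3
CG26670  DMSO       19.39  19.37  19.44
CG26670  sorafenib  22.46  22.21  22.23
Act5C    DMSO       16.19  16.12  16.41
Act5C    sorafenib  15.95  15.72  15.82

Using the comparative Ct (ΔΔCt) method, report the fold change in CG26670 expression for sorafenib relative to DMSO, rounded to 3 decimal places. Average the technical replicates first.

Mean Ct: CG26670 DMSO 19.400; CG26670 sorafenib 22.300; Act5C DMSO 16.240; Act5C sorafenib 15.830
ΔCt(DMSO) = 19.400 − 16.240 = 3.160
ΔCt(sorafenib) = 22.300 − 15.830 = 6.470
ΔΔCt = 6.470 − 3.160 = 3.310
Fold change = 2^(−3.310) = 0.1008

0.101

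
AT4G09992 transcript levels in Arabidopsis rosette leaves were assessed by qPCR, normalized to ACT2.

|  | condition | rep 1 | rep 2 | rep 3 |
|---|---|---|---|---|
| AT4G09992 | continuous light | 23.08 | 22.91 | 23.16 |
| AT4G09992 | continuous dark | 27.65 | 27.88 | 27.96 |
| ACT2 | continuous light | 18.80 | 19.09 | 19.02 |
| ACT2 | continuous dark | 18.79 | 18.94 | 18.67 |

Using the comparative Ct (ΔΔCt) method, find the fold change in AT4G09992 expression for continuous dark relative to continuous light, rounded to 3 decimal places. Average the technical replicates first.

0.032

Mean Ct: AT4G09992 continuous light 23.050; AT4G09992 continuous dark 27.830; ACT2 continuous light 18.970; ACT2 continuous dark 18.800
ΔCt(continuous light) = 23.050 − 18.970 = 4.080
ΔCt(continuous dark) = 27.830 − 18.800 = 9.030
ΔΔCt = 9.030 − 4.080 = 4.950
Fold change = 2^(−4.950) = 0.0324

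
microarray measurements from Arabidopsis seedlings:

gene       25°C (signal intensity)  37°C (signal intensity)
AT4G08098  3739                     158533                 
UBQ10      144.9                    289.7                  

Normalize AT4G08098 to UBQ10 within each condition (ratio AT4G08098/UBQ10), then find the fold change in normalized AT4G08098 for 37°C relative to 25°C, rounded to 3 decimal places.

21.207

AT4G08098/UBQ10 (25°C) = 3739 / 144.9 = 25.804
AT4G08098/UBQ10 (37°C) = 158533 / 289.7 = 547.23
Fold change = 547.23 / 25.804 = 21.2072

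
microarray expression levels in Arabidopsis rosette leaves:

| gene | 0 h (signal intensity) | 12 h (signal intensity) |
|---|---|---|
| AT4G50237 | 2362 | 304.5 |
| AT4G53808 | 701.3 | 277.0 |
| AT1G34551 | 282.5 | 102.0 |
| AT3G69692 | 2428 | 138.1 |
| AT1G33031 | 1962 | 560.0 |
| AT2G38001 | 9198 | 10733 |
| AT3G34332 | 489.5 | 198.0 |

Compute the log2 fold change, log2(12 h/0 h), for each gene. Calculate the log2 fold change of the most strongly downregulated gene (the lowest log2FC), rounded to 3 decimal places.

log2(304.5/2362) = -2.955  (AT4G50237)
log2(277.0/701.3) = -1.340  (AT4G53808)
log2(102.0/282.5) = -1.470  (AT1G34551)
log2(138.1/2428) = -4.136  (AT3G69692)
log2(560.0/1962) = -1.809  (AT1G33031)
log2(10733/9198) = 0.223  (AT2G38001)
log2(198.0/489.5) = -1.306  (AT3G34332)
AT3G69692 is most strongly downregulated.

-4.136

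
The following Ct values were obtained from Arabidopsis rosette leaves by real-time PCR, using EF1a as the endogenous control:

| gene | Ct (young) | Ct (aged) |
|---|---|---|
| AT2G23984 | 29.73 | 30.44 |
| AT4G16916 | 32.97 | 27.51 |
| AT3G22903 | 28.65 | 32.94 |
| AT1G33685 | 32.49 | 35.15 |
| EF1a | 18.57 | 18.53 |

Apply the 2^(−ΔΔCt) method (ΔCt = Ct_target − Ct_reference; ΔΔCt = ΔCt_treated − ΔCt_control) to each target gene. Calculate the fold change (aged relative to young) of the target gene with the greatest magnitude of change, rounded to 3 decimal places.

42.814

AT2G23984: ΔΔCt = (30.44−18.53) − (29.73−18.57) = 11.91 − 11.16 = 0.75; fold change = 2^-0.75 = 0.595
AT4G16916: ΔΔCt = (27.51−18.53) − (32.97−18.57) = 8.98 − 14.40 = -5.42; fold change = 2^5.42 = 42.814
AT3G22903: ΔΔCt = (32.94−18.53) − (28.65−18.57) = 14.41 − 10.08 = 4.33; fold change = 2^-4.33 = 0.050
AT1G33685: ΔΔCt = (35.15−18.53) − (32.49−18.57) = 16.62 − 13.92 = 2.70; fold change = 2^-2.70 = 0.154
AT4G16916 has the largest |ΔΔCt| = 5.42.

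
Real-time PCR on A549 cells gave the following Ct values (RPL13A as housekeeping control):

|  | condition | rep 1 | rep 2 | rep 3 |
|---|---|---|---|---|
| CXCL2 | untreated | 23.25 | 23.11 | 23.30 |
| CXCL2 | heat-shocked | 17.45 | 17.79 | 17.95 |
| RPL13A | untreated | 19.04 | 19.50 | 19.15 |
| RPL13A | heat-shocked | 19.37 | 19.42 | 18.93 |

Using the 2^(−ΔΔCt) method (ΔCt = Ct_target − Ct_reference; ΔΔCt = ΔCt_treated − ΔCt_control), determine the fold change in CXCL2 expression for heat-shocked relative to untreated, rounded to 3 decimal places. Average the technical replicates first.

45.255

Mean Ct: CXCL2 untreated 23.220; CXCL2 heat-shocked 17.730; RPL13A untreated 19.230; RPL13A heat-shocked 19.240
ΔCt(untreated) = 23.220 − 19.230 = 3.990
ΔCt(heat-shocked) = 17.730 − 19.240 = -1.510
ΔΔCt = -1.510 − 3.990 = -5.500
Fold change = 2^(−(-5.500)) = 2^5.500 = 45.2548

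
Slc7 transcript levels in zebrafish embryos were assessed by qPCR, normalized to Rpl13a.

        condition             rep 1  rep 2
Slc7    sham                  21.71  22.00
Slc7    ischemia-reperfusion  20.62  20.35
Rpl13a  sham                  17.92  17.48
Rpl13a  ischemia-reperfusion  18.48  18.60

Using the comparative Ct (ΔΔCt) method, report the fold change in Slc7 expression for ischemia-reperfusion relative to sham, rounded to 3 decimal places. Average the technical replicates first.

4.627

Mean Ct: Slc7 sham 21.855; Slc7 ischemia-reperfusion 20.485; Rpl13a sham 17.700; Rpl13a ischemia-reperfusion 18.540
ΔCt(sham) = 21.855 − 17.700 = 4.155
ΔCt(ischemia-reperfusion) = 20.485 − 18.540 = 1.945
ΔΔCt = 1.945 − 4.155 = -2.210
Fold change = 2^(−(-2.210)) = 2^2.210 = 4.6268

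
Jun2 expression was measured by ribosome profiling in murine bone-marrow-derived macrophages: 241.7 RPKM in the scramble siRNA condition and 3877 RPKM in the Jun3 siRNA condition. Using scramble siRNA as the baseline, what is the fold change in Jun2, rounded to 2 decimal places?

16.04

Fold change = 3877 / 241.7 = 16.041
Jun2 is upregulated.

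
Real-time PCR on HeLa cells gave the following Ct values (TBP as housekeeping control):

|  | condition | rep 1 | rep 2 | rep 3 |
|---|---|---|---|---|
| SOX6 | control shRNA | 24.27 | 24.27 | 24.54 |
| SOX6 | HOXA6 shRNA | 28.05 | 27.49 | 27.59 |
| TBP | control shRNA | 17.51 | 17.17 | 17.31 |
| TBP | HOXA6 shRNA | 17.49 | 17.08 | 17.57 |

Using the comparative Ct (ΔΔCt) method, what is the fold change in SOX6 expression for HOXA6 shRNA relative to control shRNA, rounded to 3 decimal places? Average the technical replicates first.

0.102

Mean Ct: SOX6 control shRNA 24.360; SOX6 HOXA6 shRNA 27.710; TBP control shRNA 17.330; TBP HOXA6 shRNA 17.380
ΔCt(control shRNA) = 24.360 − 17.330 = 7.030
ΔCt(HOXA6 shRNA) = 27.710 − 17.380 = 10.330
ΔΔCt = 10.330 − 7.030 = 3.300
Fold change = 2^(−3.300) = 0.1015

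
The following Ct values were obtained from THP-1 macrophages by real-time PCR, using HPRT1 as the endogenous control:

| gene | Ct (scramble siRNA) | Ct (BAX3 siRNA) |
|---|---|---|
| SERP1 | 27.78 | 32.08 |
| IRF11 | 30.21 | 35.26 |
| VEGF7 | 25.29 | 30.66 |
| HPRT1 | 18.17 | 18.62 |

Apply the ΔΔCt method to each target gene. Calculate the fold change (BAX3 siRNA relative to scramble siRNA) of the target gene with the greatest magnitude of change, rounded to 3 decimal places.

SERP1: ΔΔCt = (32.08−18.62) − (27.78−18.17) = 13.46 − 9.61 = 3.85; fold change = 2^-3.85 = 0.069
IRF11: ΔΔCt = (35.26−18.62) − (30.21−18.17) = 16.64 − 12.04 = 4.60; fold change = 2^-4.60 = 0.041
VEGF7: ΔΔCt = (30.66−18.62) − (25.29−18.17) = 12.04 − 7.12 = 4.92; fold change = 2^-4.92 = 0.033
VEGF7 has the largest |ΔΔCt| = 4.92.

0.033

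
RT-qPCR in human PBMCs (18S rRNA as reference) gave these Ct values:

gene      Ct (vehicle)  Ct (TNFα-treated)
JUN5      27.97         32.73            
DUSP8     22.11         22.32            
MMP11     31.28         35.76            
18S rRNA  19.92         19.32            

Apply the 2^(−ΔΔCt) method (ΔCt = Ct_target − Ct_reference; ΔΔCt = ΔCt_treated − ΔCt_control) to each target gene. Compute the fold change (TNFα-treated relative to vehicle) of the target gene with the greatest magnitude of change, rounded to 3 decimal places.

JUN5: ΔΔCt = (32.73−19.32) − (27.97−19.92) = 13.41 − 8.05 = 5.36; fold change = 2^-5.36 = 0.024
DUSP8: ΔΔCt = (22.32−19.32) − (22.11−19.92) = 3.00 − 2.19 = 0.81; fold change = 2^-0.81 = 0.570
MMP11: ΔΔCt = (35.76−19.32) − (31.28−19.92) = 16.44 − 11.36 = 5.08; fold change = 2^-5.08 = 0.030
JUN5 has the largest |ΔΔCt| = 5.36.

0.024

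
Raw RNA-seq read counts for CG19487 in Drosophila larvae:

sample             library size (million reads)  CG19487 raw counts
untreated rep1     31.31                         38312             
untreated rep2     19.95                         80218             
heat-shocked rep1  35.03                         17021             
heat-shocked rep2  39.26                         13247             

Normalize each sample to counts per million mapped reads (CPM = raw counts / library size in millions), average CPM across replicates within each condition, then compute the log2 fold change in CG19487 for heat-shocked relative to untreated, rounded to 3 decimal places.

CPM(untreated rep1) = 38312 / 31.31 = 1223.6346
CPM(untreated rep2) = 80218 / 19.95 = 4020.9524
CPM(heat-shocked rep1) = 17021 / 35.03 = 485.8978
CPM(heat-shocked rep2) = 13247 / 39.26 = 337.4172
mean CPM(untreated) = 2622.2935; mean CPM(heat-shocked) = 411.6575
Fold change = 411.6575 / 2622.2935 = 0.15698
log2(0.15698) = -2.6713

-2.671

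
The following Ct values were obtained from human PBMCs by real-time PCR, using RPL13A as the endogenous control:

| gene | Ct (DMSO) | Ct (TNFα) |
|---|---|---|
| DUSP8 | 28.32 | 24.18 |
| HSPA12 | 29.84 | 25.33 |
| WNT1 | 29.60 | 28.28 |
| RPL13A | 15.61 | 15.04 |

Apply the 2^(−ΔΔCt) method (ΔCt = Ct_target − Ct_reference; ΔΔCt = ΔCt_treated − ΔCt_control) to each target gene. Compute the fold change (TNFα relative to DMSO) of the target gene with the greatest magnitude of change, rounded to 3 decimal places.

15.348

DUSP8: ΔΔCt = (24.18−15.04) − (28.32−15.61) = 9.14 − 12.71 = -3.57; fold change = 2^3.57 = 11.876
HSPA12: ΔΔCt = (25.33−15.04) − (29.84−15.61) = 10.29 − 14.23 = -3.94; fold change = 2^3.94 = 15.348
WNT1: ΔΔCt = (28.28−15.04) − (29.60−15.61) = 13.24 − 13.99 = -0.75; fold change = 2^0.75 = 1.682
HSPA12 has the largest |ΔΔCt| = 3.94.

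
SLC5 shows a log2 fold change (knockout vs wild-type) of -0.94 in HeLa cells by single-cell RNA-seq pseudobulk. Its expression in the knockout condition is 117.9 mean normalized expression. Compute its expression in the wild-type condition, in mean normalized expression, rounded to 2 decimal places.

Fold change = 2^(-0.94) = 0.5212
wild-type expression = 117.9 / 0.5212 = 226.19

226.19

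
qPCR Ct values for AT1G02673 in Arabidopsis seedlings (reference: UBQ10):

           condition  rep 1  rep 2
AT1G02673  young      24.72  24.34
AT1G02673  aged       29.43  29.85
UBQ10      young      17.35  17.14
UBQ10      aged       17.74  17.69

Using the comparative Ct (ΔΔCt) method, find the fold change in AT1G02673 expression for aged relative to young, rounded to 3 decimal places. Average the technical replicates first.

0.040

Mean Ct: AT1G02673 young 24.530; AT1G02673 aged 29.640; UBQ10 young 17.245; UBQ10 aged 17.715
ΔCt(young) = 24.530 − 17.245 = 7.285
ΔCt(aged) = 29.640 − 17.715 = 11.925
ΔΔCt = 11.925 − 7.285 = 4.640
Fold change = 2^(−4.640) = 0.0401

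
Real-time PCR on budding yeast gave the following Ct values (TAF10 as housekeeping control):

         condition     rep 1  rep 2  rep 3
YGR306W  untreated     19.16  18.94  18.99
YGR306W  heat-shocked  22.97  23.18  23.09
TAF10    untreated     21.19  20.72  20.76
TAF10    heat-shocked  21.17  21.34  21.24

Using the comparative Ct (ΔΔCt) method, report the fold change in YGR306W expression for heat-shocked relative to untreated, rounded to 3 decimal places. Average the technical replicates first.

0.077

Mean Ct: YGR306W untreated 19.030; YGR306W heat-shocked 23.080; TAF10 untreated 20.890; TAF10 heat-shocked 21.250
ΔCt(untreated) = 19.030 − 20.890 = -1.860
ΔCt(heat-shocked) = 23.080 − 21.250 = 1.830
ΔΔCt = 1.830 − (-1.860) = 3.690
Fold change = 2^(−3.690) = 0.0775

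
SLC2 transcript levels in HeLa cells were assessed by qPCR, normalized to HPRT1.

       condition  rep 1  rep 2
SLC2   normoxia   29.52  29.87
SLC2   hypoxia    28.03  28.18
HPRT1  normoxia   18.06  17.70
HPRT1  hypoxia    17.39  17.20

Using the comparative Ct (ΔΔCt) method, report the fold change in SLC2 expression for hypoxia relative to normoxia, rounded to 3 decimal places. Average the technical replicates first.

2.007

Mean Ct: SLC2 normoxia 29.695; SLC2 hypoxia 28.105; HPRT1 normoxia 17.880; HPRT1 hypoxia 17.295
ΔCt(normoxia) = 29.695 − 17.880 = 11.815
ΔCt(hypoxia) = 28.105 − 17.295 = 10.810
ΔΔCt = 10.810 − 11.815 = -1.005
Fold change = 2^(−(-1.005)) = 2^1.005 = 2.0069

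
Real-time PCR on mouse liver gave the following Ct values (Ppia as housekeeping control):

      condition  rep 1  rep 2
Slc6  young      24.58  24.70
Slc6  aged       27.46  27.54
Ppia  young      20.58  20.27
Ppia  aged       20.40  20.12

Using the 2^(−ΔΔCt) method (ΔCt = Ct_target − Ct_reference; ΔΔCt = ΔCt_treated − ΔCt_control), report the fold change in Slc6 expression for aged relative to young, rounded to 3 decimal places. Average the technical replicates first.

Mean Ct: Slc6 young 24.640; Slc6 aged 27.500; Ppia young 20.425; Ppia aged 20.260
ΔCt(young) = 24.640 − 20.425 = 4.215
ΔCt(aged) = 27.500 − 20.260 = 7.240
ΔΔCt = 7.240 − 4.215 = 3.025
Fold change = 2^(−3.025) = 0.1229

0.123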